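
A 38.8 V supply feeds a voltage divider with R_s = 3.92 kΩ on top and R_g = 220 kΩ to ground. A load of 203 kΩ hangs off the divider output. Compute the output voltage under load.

The load sits in parallel with R_g: R_g‖R_L = (220 × 203) / (220 + 203) = 105.6 kΩ.
V_out = 38.8 × 105.6 / (3.92 + 105.6) = 38.8 × 105.6/109.5 = 37.4 V.

V_out ≈ 37.4 V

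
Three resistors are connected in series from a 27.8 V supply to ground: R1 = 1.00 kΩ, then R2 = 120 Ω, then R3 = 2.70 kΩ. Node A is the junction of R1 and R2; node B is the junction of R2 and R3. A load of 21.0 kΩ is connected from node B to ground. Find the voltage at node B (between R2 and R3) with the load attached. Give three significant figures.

At node B, R3 is in parallel with the load: R3‖R_L = 2392 Ω.
Below node A the resistance is R2 + (R3‖R_L) = 2512 Ω, so V_A = 27.8 × 2512/3512 = 19.89 V.
Then V_B = V_A × (R3‖R_L)/(R2 + R3‖R_L) = 19.89 × 2392/2512 = 18.9 V.

V ≈ 18.9 V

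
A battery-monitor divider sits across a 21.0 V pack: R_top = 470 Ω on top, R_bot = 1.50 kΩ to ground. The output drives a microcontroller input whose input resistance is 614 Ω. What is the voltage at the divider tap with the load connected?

The load sits in parallel with R_bot: R_bot‖R_L = (1500 × 614) / (1500 + 614) = 435.7 Ω.
V_out = 21.0 × 435.7 / (470 + 435.7) = 21.0 × 435.7/905.7 = 10.1 V.

V_out ≈ 10.1 V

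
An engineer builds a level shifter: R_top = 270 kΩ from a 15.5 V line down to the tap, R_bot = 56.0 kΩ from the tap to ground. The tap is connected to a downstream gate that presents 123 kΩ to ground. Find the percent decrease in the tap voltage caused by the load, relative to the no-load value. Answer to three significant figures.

27.4 %

Unloaded V = 15.5 × 56.0/326.0 = 2.663 V.
Loaded: R_bot‖R_L = 38.48 kΩ, giving V = 15.5 × 38.48/308.5 = 1.933 V.
Drop = (2.663 − 1.933) / 2.663 = 27.4 %.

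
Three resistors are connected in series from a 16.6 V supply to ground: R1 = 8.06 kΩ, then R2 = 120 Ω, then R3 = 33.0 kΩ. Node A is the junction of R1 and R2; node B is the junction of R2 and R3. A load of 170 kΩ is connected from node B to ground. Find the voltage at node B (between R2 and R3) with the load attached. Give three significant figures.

V ≈ 12.8 V

At node B, R3 is in parallel with the load: R3‖R_L = 27640 Ω.
Below node A the resistance is R2 + (R3‖R_L) = 27760 Ω, so V_A = 16.6 × 27760/35820 = 12.86 V.
Then V_B = V_A × (R3‖R_L)/(R2 + R3‖R_L) = 12.86 × 27640/27760 = 12.8 V.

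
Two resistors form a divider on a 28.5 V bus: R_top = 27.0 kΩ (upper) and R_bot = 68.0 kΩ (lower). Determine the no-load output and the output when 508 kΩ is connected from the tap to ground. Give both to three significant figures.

Unloaded: 20.4 V; loaded: 19.7 V

Open-circuit: V = 28.5 × 68.0/(27.0 + 68.0) = 20.4 V.
With the load, R_bot becomes R_bot‖R_L = 59.97 kΩ, so V = 28.5 × 59.97/86.97 = 19.7 V.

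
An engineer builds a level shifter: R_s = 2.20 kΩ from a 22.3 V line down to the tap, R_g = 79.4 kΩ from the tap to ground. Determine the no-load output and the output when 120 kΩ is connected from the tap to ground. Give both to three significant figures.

Open-circuit: V = 22.3 × 79.4/(2.20 + 79.4) = 21.7 V.
With the load, R_g becomes R_g‖R_L = 47.78 kΩ, so V = 22.3 × 47.78/49.98 = 21.3 V.

Unloaded: 21.7 V; loaded: 21.3 V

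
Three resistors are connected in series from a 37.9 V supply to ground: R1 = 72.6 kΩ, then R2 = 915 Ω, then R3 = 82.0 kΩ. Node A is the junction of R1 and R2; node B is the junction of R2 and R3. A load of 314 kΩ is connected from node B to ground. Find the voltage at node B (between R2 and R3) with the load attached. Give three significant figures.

V ≈ 17.8 V

At node B, R3 is in parallel with the load: R3‖R_L = 65020 Ω.
Below node A the resistance is R2 + (R3‖R_L) = 65940 Ω, so V_A = 37.9 × 65940/138500 = 18.04 V.
Then V_B = V_A × (R3‖R_L)/(R2 + R3‖R_L) = 18.04 × 65020/65940 = 17.8 V.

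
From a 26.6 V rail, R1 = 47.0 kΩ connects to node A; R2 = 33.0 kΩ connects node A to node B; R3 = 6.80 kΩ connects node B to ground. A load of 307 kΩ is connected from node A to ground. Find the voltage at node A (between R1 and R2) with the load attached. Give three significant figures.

Below node A the series string R2+R3 = 39.80 kΩ sits in parallel with the 307 kΩ load: 35.23 kΩ.
V_A = 26.6 × 35.23/(47.0 + 35.23) = 11.4 V.

V ≈ 11.4 V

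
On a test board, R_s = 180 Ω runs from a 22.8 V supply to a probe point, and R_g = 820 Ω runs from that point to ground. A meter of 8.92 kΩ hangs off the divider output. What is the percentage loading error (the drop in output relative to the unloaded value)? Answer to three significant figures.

The divider's output (Thévenin) resistance is R_s‖R_g = 147.6 Ω.
Fractional drop under load = R_th/(R_th + R_L) = 147.6 / (147.6 + 8920) = 0.01628.
So the output falls by 1.63 %.

1.63 %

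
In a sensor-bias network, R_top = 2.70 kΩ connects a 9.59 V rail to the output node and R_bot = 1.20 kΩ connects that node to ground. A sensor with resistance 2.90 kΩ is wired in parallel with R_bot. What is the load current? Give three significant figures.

R_bot‖R_L = 0.8488 kΩ; V_out = 9.59 × 0.8488/3.549 = 2.294 V.
I_L = V_out / R_L = 2.294 / 2.90 kΩ = 0.791 mA.

I_L ≈ 0.791 mA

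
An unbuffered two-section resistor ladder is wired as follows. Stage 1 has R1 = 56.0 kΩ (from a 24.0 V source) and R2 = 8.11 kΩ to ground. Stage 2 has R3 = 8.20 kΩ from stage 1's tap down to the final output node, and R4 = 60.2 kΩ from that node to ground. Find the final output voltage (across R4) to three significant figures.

Stage 2 presents R3+R4 = 68.40 kΩ as a load on stage 1's tap.
Stage 1's lower leg becomes R2‖(R3+R4) = 7.250 kΩ, so V_mid = 24.0 × 7.250/63.25 = 2.751 V.
Stage 2 is itself unloaded: V_out = V_mid × R4/(R3+R4) = 2.751 × 60.2/68.40 = 2.42 V.

V_out ≈ 2.42 V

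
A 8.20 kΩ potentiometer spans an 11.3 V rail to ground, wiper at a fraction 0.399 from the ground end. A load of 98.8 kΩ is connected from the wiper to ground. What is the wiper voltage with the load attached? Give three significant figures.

V ≈ 4.42 V

The wiper splits the pot into (1−α)R = 4.928 kΩ above and αR = 3.272 kΩ below.
Lower section ‖ load = 3.167 kΩ.
V_wiper = 11.3 × 3.167/(4.928 + 3.167) = 4.42 V.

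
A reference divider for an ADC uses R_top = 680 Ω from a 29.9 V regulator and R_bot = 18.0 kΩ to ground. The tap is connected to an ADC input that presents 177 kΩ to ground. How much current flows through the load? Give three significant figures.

R_bot‖R_L = 16340 Ω; V_out = 29.9 × 16340/17020 = 28.71 V.
I_L = V_out / R_L = 28.71 / 177 kΩ = 0.162 mA.

I_L ≈ 0.162 mA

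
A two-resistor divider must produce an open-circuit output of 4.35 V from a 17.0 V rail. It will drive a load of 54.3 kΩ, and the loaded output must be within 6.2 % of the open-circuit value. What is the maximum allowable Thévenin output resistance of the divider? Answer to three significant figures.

R_th ≤ 3.59 kΩ

Loading drop = R_th/(R_th + R_L) ≤ 0.0620, so R_th ≤ R_L · ε/(1−ε) = 54.3 kΩ × 0.0620/0.9380 = 3.59 kΩ.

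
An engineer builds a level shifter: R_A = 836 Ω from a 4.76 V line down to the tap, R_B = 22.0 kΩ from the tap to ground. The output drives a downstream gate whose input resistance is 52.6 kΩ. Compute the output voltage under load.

V_out ≈ 4.52 V

The load sits in parallel with R_B: R_B‖R_L = (22000 × 52600) / (22000 + 52600) = 15510 Ω.
V_out = 4.76 × 15510 / (836 + 15510) = 4.76 × 15510/16350 = 4.52 V.
(Unloaded it would have been 4.59 V.)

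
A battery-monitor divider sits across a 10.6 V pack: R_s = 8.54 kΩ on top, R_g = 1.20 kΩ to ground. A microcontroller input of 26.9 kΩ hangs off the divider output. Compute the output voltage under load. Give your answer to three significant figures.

The load sits in parallel with R_g: R_g‖R_L = (1.20 × 26.9) / (1.20 + 26.9) = 1.149 kΩ.
V_out = 10.6 × 1.149 / (8.54 + 1.149) = 10.6 × 1.149/9.689 = 1.26 V.

V_out ≈ 1.26 V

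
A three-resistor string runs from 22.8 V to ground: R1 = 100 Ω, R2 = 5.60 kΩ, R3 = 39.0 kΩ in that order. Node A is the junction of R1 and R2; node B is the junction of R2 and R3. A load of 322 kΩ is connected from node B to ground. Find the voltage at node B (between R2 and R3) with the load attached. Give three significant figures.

V ≈ 19.6 V

At node B, R3 is in parallel with the load: R3‖R_L = 34790 Ω.
Below node A the resistance is R2 + (R3‖R_L) = 40390 Ω, so V_A = 22.8 × 40390/40490 = 22.74 V.
Then V_B = V_A × (R3‖R_L)/(R2 + R3‖R_L) = 22.74 × 34790/40390 = 19.6 V.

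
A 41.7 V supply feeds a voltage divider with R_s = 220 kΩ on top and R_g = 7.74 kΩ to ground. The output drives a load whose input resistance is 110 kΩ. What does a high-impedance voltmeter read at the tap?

V_out ≈ 1.33 V

The load sits in parallel with R_g: R_g‖R_L = (7.74 × 110) / (7.74 + 110) = 7.231 kΩ.
V_out = 41.7 × 7.231 / (220 + 7.231) = 41.7 × 7.231/227.2 = 1.33 V.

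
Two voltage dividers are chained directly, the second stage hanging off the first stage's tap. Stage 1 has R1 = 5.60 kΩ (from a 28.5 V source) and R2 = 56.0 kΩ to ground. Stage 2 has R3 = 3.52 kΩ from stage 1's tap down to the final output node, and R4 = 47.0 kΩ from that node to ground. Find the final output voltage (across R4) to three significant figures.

Stage 2 presents R3+R4 = 50.52 kΩ as a load on stage 1's tap.
Stage 1's lower leg becomes R2‖(R3+R4) = 26.56 kΩ, so V_mid = 28.5 × 26.56/32.16 = 23.54 V.
Stage 2 is itself unloaded: V_out = V_mid × R4/(R3+R4) = 23.54 × 47.0/50.52 = 21.9 V.

V_out ≈ 21.9 V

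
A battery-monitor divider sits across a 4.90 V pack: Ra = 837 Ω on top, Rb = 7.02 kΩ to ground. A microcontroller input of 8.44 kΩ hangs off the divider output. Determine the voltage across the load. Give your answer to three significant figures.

V_out ≈ 4.02 V

The load sits in parallel with Rb: Rb‖R_L = (7020 × 8440) / (7020 + 8440) = 3832 Ω.
V_out = 4.90 × 3832 / (837 + 3832) = 4.90 × 3832/4669 = 4.02 V.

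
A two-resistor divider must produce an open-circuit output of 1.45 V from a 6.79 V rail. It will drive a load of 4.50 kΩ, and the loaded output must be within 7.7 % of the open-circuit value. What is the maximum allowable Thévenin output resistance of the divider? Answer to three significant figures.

Loading drop = R_th/(R_th + R_L) ≤ 0.0770, so R_th ≤ R_L · ε/(1−ε) = 4.50 kΩ × 0.0770/0.9230 = 375 Ω.
(Any R1, R2 with R2/(R1+R2) = 0.214 and R1‖R2 ≤ 375 Ω will meet the spec.)

R_th ≤ 375 Ω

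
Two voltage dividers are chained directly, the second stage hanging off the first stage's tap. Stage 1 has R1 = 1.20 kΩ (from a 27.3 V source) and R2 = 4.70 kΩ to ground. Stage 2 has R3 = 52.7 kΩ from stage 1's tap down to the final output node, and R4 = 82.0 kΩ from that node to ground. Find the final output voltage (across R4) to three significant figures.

V_out ≈ 13.1 V

Stage 2 presents R3+R4 = 134.7 kΩ as a load on stage 1's tap.
Stage 1's lower leg becomes R2‖(R3+R4) = 4.542 kΩ, so V_mid = 27.3 × 4.542/5.742 = 21.59 V.
Stage 2 is itself unloaded: V_out = V_mid × R4/(R3+R4) = 21.59 × 82.0/134.7 = 13.1 V.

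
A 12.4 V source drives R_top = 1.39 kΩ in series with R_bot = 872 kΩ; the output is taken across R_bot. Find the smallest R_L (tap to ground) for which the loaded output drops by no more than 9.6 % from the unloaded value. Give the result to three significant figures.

R_L(min) ≈ 13.1 kΩ

Output resistance R_th = R_top‖R_bot = (1.39 × 872)/873.4 = 1.388 kΩ.
The fractional drop is R_th/(R_th + R_L); requiring this ≤ 0.0960 gives R_L ≥ R_th(1/0.0960 − 1) = 1.388 × 9.417 = 13.1 kΩ.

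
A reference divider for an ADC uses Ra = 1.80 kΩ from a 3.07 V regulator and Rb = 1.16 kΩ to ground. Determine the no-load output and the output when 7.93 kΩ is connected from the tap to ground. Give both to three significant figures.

Open-circuit: V = 3.07 × 1.16/(1.80 + 1.16) = 1.20 V.
With the load, Rb becomes Rb‖R_L = 1.012 kΩ, so V = 3.07 × 1.012/2.812 = 1.10 V.

Unloaded: 1.20 V; loaded: 1.10 V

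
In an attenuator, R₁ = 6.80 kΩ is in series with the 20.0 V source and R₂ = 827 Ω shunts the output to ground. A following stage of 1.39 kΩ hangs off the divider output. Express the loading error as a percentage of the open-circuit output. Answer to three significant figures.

The divider's output (Thévenin) resistance is R₁‖R₂ = 737.3 Ω.
Fractional drop under load = R_th/(R_th + R_L) = 737.3 / (737.3 + 1390) = 0.3466.
So the output falls by 34.7 %.

34.7 %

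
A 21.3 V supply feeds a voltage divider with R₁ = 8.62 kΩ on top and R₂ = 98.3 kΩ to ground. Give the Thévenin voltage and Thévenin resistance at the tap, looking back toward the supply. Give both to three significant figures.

V_th is the open-circuit tap voltage: 21.3 × 98.3/(8.62 + 98.3) = 19.6 V.
With the supply zeroed, R₁ and R₂ appear in parallel from the tap: R_th = R₁‖R₂ = (8.62 × 98.3)/106.9 = 7.93 kΩ.

V_th = 19.6 V, R_th = 7.93 kΩ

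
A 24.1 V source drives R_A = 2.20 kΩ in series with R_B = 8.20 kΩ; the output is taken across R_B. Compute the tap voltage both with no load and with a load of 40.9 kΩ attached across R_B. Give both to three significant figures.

Unloaded: 19.0 V; loaded: 18.2 V

Open-circuit: V = 24.1 × 8.20/(2.20 + 8.20) = 19.0 V.
With the load, R_B becomes R_B‖R_L = 6.831 kΩ, so V = 24.1 × 6.831/9.031 = 18.2 V.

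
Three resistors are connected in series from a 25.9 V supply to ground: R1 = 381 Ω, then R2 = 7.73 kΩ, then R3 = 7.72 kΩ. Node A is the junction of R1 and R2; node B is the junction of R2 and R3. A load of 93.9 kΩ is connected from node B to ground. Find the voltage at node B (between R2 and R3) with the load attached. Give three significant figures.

At node B, R3 is in parallel with the load: R3‖R_L = 7134 Ω.
Below node A the resistance is R2 + (R3‖R_L) = 14860 Ω, so V_A = 25.9 × 14860/15240 = 25.25 V.
Then V_B = V_A × (R3‖R_L)/(R2 + R3‖R_L) = 25.25 × 7134/14860 = 12.1 V.

V ≈ 12.1 V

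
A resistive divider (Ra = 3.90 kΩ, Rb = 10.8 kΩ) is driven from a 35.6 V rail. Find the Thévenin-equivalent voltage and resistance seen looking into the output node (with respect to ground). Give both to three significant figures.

V_th = 26.2 V, R_th = 2.87 kΩ

V_th is the open-circuit tap voltage: 35.6 × 10.8/(3.90 + 10.8) = 26.2 V.
With the supply zeroed, Ra and Rb appear in parallel from the tap: R_th = Ra‖Rb = (3.90 × 10.8)/14.70 = 2.87 kΩ.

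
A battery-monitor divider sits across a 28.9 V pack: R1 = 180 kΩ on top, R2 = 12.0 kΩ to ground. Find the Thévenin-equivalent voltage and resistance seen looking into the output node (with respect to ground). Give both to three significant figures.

V_th = 1.81 V, R_th = 11.2 kΩ

V_th is the open-circuit tap voltage: 28.9 × 12.0/(180 + 12.0) = 1.81 V.
With the supply zeroed, R1 and R2 appear in parallel from the tap: R_th = R1‖R2 = (180 × 12.0)/192.0 = 11.2 kΩ.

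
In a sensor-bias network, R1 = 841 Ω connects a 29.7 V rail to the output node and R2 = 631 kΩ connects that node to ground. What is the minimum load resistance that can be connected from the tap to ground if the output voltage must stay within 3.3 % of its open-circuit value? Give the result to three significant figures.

R_L(min) ≈ 24.6 kΩ

Output resistance R_th = R1‖R2 = (841 × 631000)/631800 = 839.9 Ω.
The fractional drop is R_th/(R_th + R_L); requiring this ≤ 0.0330 gives R_L ≥ R_th(1/0.0330 − 1) = 839.9 × 29.30 = 24.6 kΩ.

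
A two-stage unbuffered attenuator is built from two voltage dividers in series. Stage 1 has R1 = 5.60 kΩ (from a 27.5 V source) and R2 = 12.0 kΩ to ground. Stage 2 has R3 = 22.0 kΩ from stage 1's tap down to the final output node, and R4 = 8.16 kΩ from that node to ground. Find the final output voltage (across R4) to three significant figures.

V_out ≈ 4.50 V

Stage 2 presents R3+R4 = 30.16 kΩ as a load on stage 1's tap.
Stage 1's lower leg becomes R2‖(R3+R4) = 8.584 kΩ, so V_mid = 27.5 × 8.584/14.18 = 16.64 V.
Stage 2 is itself unloaded: V_out = V_mid × R4/(R3+R4) = 16.64 × 8.16/30.16 = 4.50 V.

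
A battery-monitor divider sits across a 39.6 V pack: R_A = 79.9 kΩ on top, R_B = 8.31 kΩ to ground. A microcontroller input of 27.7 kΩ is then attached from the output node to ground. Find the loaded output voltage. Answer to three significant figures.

V_out ≈ 2.93 V

The load sits in parallel with R_B: R_B‖R_L = (8.31 × 27.7) / (8.31 + 27.7) = 6.392 kΩ.
V_out = 39.6 × 6.392 / (79.9 + 6.392) = 39.6 × 6.392/86.29 = 2.93 V.
(Unloaded it would have been 3.73 V.)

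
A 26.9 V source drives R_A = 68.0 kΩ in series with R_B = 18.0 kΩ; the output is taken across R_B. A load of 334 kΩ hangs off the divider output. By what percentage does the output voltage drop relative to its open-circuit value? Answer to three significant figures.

4.09 %

The divider's output (Thévenin) resistance is R_A‖R_B = 14.23 kΩ.
Fractional drop under load = R_th/(R_th + R_L) = 14.23 / (14.23 + 334) = 0.04087.
So the output falls by 4.09 %.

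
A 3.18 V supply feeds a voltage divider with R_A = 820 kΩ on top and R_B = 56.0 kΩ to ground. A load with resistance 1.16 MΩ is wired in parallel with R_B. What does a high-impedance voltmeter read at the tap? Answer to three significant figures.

V_out ≈ 0.194 V

The load sits in parallel with R_B: R_B‖R_L = (56.0 × 1160) / (56.0 + 1160) = 53.42 kΩ.
V_out = 3.18 × 53.42 / (820 + 53.42) = 3.18 × 53.42/873.4 = 0.194 V.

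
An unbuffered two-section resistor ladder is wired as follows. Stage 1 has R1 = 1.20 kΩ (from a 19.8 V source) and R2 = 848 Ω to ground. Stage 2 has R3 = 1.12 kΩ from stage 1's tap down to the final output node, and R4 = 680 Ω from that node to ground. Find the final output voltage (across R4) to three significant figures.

Stage 2 presents R3+R4 = 1800 Ω as a load on stage 1's tap.
Stage 1's lower leg becomes R2‖(R3+R4) = 576.4 Ω, so V_mid = 19.8 × 576.4/1776 = 6.425 V.
Stage 2 is itself unloaded: V_out = V_mid × R4/(R3+R4) = 6.425 × 680/1800 = 2.43 V.

V_out ≈ 2.43 V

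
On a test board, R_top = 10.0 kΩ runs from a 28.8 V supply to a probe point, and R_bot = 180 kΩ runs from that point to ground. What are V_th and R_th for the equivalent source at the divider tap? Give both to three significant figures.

V_th is the open-circuit tap voltage: 28.8 × 180/(10.0 + 180) = 27.3 V.
With the supply zeroed, R_top and R_bot appear in parallel from the tap: R_th = R_top‖R_bot = (10.0 × 180)/190.0 = 9.47 kΩ.

V_th = 27.3 V, R_th = 9.47 kΩ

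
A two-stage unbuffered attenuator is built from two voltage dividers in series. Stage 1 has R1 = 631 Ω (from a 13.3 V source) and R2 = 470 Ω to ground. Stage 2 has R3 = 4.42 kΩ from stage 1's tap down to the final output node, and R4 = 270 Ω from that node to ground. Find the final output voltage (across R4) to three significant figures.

V_out ≈ 0.309 V

Stage 2 presents R3+R4 = 4690 Ω as a load on stage 1's tap.
Stage 1's lower leg becomes R2‖(R3+R4) = 427.2 Ω, so V_mid = 13.3 × 427.2/1058 = 5.369 V.
Stage 2 is itself unloaded: V_out = V_mid × R4/(R3+R4) = 5.369 × 270/4690 = 0.309 V.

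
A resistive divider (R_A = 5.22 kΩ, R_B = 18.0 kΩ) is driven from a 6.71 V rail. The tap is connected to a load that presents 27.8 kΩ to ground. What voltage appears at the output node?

V_out ≈ 4.54 V

The load sits in parallel with R_B: R_B‖R_L = (18.0 × 27.8) / (18.0 + 27.8) = 10.93 kΩ.
V_out = 6.71 × 10.93 / (5.22 + 10.93) = 6.71 × 10.93/16.15 = 4.54 V.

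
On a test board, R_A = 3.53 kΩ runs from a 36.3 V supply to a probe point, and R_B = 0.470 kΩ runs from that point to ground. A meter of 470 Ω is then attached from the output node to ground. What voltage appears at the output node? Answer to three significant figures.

The load sits in parallel with R_B: R_B‖R_L = (470 × 470) / (470 + 470) = 235.0 Ω.
V_out = 36.3 × 235.0 / (3530 + 235.0) = 36.3 × 235.0/3765 = 2.27 V.
(Unloaded it would have been 4.27 V.)

V_out ≈ 2.27 V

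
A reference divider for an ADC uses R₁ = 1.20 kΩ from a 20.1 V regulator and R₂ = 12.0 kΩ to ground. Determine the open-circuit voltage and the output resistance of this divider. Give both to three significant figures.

V_th = 18.3 V, R_th = 1.09 kΩ

V_th is the open-circuit tap voltage: 20.1 × 12.0/(1.20 + 12.0) = 18.3 V.
With the supply zeroed, R₁ and R₂ appear in parallel from the tap: R_th = R₁‖R₂ = (1.20 × 12.0)/13.20 = 1.09 kΩ.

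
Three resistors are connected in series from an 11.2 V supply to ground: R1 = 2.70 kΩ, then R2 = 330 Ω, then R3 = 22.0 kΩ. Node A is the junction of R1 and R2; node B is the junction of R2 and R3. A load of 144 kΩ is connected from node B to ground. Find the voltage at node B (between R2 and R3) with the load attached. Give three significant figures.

V ≈ 9.67 V

At node B, R3 is in parallel with the load: R3‖R_L = 19080 Ω.
Below node A the resistance is R2 + (R3‖R_L) = 19410 Ω, so V_A = 11.2 × 19410/22110 = 9.833 V.
Then V_B = V_A × (R3‖R_L)/(R2 + R3‖R_L) = 9.833 × 19080/19410 = 9.67 V.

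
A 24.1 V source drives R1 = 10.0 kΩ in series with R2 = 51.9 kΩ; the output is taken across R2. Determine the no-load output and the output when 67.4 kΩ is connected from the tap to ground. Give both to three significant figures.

Open-circuit: V = 24.1 × 51.9/(10.0 + 51.9) = 20.2 V.
With the load, R2 becomes R2‖R_L = 29.32 kΩ, so V = 24.1 × 29.32/39.32 = 18.0 V.

Unloaded: 20.2 V; loaded: 18.0 V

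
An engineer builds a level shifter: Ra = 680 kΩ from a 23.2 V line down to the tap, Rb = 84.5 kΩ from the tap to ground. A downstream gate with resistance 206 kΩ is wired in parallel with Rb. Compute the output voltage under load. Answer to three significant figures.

The load sits in parallel with Rb: Rb‖R_L = (84.5 × 206) / (84.5 + 206) = 59.92 kΩ.
V_out = 23.2 × 59.92 / (680 + 59.92) = 23.2 × 59.92/739.9 = 1.88 V.
(Unloaded it would have been 2.56 V.)

V_out ≈ 1.88 V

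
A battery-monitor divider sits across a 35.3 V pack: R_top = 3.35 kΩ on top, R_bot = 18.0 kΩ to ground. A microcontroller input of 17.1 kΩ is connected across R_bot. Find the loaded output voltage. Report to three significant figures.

The load sits in parallel with R_bot: R_bot‖R_L = (18.0 × 17.1) / (18.0 + 17.1) = 8.769 kΩ.
V_out = 35.3 × 8.769 / (3.35 + 8.769) = 35.3 × 8.769/12.12 = 25.5 V.
(Unloaded it would have been 29.8 V.)

V_out ≈ 25.5 V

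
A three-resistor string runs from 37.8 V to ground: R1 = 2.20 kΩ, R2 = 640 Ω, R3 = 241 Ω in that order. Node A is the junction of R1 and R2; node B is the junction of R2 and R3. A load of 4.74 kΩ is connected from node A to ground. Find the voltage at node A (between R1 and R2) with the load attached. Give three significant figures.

V ≈ 9.54 V

Below node A the series string R2+R3 = 881.0 Ω sits in parallel with the 4740 Ω load: 742.9 Ω.
V_A = 37.8 × 742.9/(2200 + 742.9) = 9.54 V.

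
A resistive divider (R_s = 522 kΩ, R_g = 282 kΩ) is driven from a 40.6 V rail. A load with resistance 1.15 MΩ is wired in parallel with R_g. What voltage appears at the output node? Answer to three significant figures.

V_out ≈ 12.3 V

The load sits in parallel with R_g: R_g‖R_L = (282 × 1150) / (282 + 1150) = 226.5 kΩ.
V_out = 40.6 × 226.5 / (522 + 226.5) = 40.6 × 226.5/748.5 = 12.3 V.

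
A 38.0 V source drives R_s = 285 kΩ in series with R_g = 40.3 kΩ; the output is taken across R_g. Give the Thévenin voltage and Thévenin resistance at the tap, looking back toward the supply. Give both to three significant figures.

V_th is the open-circuit tap voltage: 38.0 × 40.3/(285 + 40.3) = 4.71 V.
With the supply zeroed, R_s and R_g appear in parallel from the tap: R_th = R_s‖R_g = (285 × 40.3)/325.3 = 35.3 kΩ.

V_th = 4.71 V, R_th = 35.3 kΩ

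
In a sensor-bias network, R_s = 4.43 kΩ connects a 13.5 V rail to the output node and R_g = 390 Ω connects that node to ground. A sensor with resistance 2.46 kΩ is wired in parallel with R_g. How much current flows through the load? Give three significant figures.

R_g‖R_L = 336.6 Ω; V_out = 13.5 × 336.6/4767 = 0.9534 V.
I_L = V_out / R_L = 0.9534 / 2.46 kΩ = 0.388 mA.

I_L ≈ 0.388 mA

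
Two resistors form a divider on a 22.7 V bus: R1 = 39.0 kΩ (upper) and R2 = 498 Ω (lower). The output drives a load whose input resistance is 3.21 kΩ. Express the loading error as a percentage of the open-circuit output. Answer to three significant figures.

13.3 %

Unloaded V = 22.7 × 498/39500 = 0.28621 V.
Loaded: R2‖R_L = 431.1 Ω, giving V = 22.7 × 431.1/39430 = 0.24819 V.
Drop = (0.28621 − 0.24819) / 0.28621 = 13.3 %.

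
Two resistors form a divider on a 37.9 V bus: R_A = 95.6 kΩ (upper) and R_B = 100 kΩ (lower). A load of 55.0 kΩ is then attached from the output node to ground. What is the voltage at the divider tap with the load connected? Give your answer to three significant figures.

The load sits in parallel with R_B: R_B‖R_L = (100 × 55.0) / (100 + 55.0) = 35.48 kΩ.
V_out = 37.9 × 35.48 / (95.6 + 35.48) = 37.9 × 35.48/131.1 = 10.3 V.
(Unloaded it would have been 19.4 V.)

V_out ≈ 10.3 V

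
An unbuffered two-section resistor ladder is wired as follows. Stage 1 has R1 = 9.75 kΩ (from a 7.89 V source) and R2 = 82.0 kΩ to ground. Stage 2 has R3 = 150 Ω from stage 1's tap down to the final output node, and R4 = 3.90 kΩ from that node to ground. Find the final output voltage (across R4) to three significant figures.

Stage 2 presents R3+R4 = 4050 Ω as a load on stage 1's tap.
Stage 1's lower leg becomes R2‖(R3+R4) = 3859 Ω, so V_mid = 7.89 × 3859/13610 = 2.237 V.
Stage 2 is itself unloaded: V_out = V_mid × R4/(R3+R4) = 2.237 × 3900/4050 = 2.15 V.

V_out ≈ 2.15 V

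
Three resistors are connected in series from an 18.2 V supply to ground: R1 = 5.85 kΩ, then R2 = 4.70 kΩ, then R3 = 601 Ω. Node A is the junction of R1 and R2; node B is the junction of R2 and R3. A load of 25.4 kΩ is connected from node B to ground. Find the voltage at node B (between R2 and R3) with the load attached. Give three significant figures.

At node B, R3 is in parallel with the load: R3‖R_L = 587.1 Ω.
Below node A the resistance is R2 + (R3‖R_L) = 5287 Ω, so V_A = 18.2 × 5287/11140 = 8.640 V.
Then V_B = V_A × (R3‖R_L)/(R2 + R3‖R_L) = 8.640 × 587.1/5287 = 0.959 V.

V ≈ 0.959 V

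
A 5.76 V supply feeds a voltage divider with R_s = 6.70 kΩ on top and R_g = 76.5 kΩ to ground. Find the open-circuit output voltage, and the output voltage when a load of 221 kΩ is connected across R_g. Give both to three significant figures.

Unloaded: 5.30 V; loaded: 5.15 V

Open-circuit: V = 5.76 × 76.5/(6.70 + 76.5) = 5.30 V.
With the load, R_g becomes R_g‖R_L = 56.83 kΩ, so V = 5.76 × 56.83/63.53 = 5.15 V.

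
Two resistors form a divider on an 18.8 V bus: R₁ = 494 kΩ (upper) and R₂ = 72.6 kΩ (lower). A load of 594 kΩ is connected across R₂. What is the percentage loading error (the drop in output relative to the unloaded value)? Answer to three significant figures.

The divider's output (Thévenin) resistance is R₁‖R₂ = 63.30 kΩ.
Fractional drop under load = R_th/(R_th + R_L) = 63.30 / (63.30 + 594) = 0.09630.
So the output falls by 9.63 %.

9.63 %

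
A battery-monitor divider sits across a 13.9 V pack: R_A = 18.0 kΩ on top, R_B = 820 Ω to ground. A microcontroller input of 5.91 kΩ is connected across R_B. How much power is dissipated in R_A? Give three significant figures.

P ≈ 9.92 mW

Total resistance from the source is R_A + (R_B‖R_L) = 18720 Ω, so I = 13.9/18720 Ω = 0.7425 mA.
P = I²·R_A = (0.7425 mA)² × 18.0 kΩ = 9.92 mW.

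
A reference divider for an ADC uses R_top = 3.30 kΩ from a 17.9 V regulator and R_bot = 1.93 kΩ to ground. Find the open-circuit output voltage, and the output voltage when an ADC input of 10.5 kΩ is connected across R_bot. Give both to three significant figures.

Open-circuit: V = 17.9 × 1.93/(3.30 + 1.93) = 6.61 V.
With the load, R_bot becomes R_bot‖R_L = 1.630 kΩ, so V = 17.9 × 1.630/4.930 = 5.92 V.

Unloaded: 6.61 V; loaded: 5.92 V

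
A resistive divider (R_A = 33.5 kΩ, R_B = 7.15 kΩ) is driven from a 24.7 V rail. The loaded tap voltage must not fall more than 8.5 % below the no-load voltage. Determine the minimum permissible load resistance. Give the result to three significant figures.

R_L(min) ≈ 63.4 kΩ

Output resistance R_th = R_A‖R_B = (33.5 × 7.15)/40.65 = 5.892 kΩ.
The fractional drop is R_th/(R_th + R_L); requiring this ≤ 0.0850 gives R_L ≥ R_th(1/0.0850 − 1) = 5.892 × 10.76 = 63.4 kΩ.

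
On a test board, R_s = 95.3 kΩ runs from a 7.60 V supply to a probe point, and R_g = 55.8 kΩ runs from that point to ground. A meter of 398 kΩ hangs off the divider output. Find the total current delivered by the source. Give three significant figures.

R_g‖R_L = 48.94 kΩ, so the source sees R_s + R_g‖R_L = 144.2 kΩ.
I = 7.60 V / 144.2 kΩ = 0.0527 mA.

I ≈ 0.0527 mA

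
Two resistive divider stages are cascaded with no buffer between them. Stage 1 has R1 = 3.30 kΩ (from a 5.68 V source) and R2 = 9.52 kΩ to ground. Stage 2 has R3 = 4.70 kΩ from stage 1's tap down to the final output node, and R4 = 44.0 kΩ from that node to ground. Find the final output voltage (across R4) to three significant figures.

V_out ≈ 3.63 V

Stage 2 presents R3+R4 = 48.70 kΩ as a load on stage 1's tap.
Stage 1's lower leg becomes R2‖(R3+R4) = 7.963 kΩ, so V_mid = 5.68 × 7.963/11.26 = 4.016 V.
Stage 2 is itself unloaded: V_out = V_mid × R4/(R3+R4) = 4.016 × 44.0/48.70 = 3.63 V.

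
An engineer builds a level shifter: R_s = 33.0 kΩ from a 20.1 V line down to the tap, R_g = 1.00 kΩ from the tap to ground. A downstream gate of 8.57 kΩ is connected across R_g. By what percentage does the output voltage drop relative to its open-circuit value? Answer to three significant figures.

Unloaded V = 20.1 × 1.00/34.00 = 0.59118 V.
Loaded: R_g‖R_L = 0.8955 kΩ, giving V = 20.1 × 0.8955/33.90 = 0.53103 V.
Drop = (0.59118 − 0.53103) / 0.59118 = 10.2 %.

10.2 %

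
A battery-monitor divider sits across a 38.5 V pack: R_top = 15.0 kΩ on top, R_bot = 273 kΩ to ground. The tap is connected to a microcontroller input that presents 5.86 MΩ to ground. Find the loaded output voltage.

V_out ≈ 36.4 V

The load sits in parallel with R_bot: R_bot‖R_L = (273 × 5860) / (273 + 5860) = 260.8 kΩ.
V_out = 38.5 × 260.8 / (15.0 + 260.8) = 38.5 × 260.8/275.8 = 36.4 V.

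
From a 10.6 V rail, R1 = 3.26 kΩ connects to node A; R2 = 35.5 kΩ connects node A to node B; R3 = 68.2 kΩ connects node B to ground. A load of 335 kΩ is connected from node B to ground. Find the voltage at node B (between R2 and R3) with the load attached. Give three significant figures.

At node B, R3 is in parallel with the load: R3‖R_L = 56.66 kΩ.
Below node A the resistance is R2 + (R3‖R_L) = 92.16 kΩ, so V_A = 10.6 × 92.16/95.42 = 10.24 V.
Then V_B = V_A × (R3‖R_L)/(R2 + R3‖R_L) = 10.24 × 56.66/92.16 = 6.29 V.

V ≈ 6.29 V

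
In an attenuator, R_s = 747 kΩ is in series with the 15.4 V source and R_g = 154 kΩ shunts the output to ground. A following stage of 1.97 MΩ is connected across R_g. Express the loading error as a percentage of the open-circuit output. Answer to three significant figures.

6.09 %

The divider's output (Thévenin) resistance is R_s‖R_g = 127.7 kΩ.
Fractional drop under load = R_th/(R_th + R_L) = 127.7 / (127.7 + 1970) = 0.06087.
So the output falls by 6.09 %.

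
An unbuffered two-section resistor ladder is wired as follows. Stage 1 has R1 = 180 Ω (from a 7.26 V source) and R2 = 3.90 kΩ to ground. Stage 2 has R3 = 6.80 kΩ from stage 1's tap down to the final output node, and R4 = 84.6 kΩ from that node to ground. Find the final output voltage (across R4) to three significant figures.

Stage 2 presents R3+R4 = 91400 Ω as a load on stage 1's tap.
Stage 1's lower leg becomes R2‖(R3+R4) = 3740 Ω, so V_mid = 7.26 × 3740/3920 = 6.927 V.
Stage 2 is itself unloaded: V_out = V_mid × R4/(R3+R4) = 6.927 × 84600/91400 = 6.41 V.

V_out ≈ 6.41 V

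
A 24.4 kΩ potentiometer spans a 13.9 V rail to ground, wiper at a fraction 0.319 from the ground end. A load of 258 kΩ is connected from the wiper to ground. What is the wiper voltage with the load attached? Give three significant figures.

V ≈ 4.34 V

The wiper splits the pot into (1−α)R = 16.62 kΩ above and αR = 7.784 kΩ below.
Lower section ‖ load = 7.556 kΩ.
V_wiper = 13.9 × 7.556/(16.62 + 7.556) = 4.34 V.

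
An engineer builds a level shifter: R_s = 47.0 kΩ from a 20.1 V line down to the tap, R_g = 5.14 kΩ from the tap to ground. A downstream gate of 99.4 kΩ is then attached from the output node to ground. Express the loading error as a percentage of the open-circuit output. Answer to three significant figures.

4.45 %

The divider's output (Thévenin) resistance is R_s‖R_g = 4.633 kΩ.
Fractional drop under load = R_th/(R_th + R_L) = 4.633 / (4.633 + 99.4) = 0.04454.
So the output falls by 4.45 %.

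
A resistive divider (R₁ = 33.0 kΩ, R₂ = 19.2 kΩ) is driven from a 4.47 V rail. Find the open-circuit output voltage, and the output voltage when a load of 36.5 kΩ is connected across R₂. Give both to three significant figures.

Unloaded: 1.64 V; loaded: 1.23 V

Open-circuit: V = 4.47 × 19.2/(33.0 + 19.2) = 1.64 V.
With the load, R₂ becomes R₂‖R_L = 12.58 kΩ, so V = 4.47 × 12.58/45.58 = 1.23 V.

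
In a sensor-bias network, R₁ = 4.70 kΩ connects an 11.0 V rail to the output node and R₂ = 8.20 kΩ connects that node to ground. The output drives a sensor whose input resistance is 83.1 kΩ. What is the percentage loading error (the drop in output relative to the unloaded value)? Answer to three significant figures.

3.47 %

The divider's output (Thévenin) resistance is R₁‖R₂ = 2.988 kΩ.
Fractional drop under load = R_th/(R_th + R_L) = 2.988 / (2.988 + 83.1) = 0.03470.
So the output falls by 3.47 %.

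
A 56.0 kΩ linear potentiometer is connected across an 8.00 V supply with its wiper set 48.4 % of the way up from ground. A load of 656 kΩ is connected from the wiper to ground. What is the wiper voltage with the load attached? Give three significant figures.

The wiper splits the pot into (1−α)R = 28.90 kΩ above and αR = 27.10 kΩ below.
Lower section ‖ load = 26.03 kΩ.
V_wiper = 8.00 × 26.03/(28.90 + 26.03) = 3.79 V.

V ≈ 3.79 V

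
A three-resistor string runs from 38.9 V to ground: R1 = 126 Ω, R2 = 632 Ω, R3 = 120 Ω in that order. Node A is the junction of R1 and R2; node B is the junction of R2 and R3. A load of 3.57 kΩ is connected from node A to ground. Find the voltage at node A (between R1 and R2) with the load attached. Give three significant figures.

V ≈ 32.3 V

Below node A the series string R2+R3 = 752.0 Ω sits in parallel with the 3570 Ω load: 621.2 Ω.
V_A = 38.9 × 621.2/(126 + 621.2) = 32.3 V.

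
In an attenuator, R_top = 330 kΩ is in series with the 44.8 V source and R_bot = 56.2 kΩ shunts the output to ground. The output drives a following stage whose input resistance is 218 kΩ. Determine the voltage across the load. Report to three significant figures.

V_out ≈ 5.34 V

The load sits in parallel with R_bot: R_bot‖R_L = (56.2 × 218) / (56.2 + 218) = 44.68 kΩ.
V_out = 44.8 × 44.68 / (330 + 44.68) = 44.8 × 44.68/374.7 = 5.34 V.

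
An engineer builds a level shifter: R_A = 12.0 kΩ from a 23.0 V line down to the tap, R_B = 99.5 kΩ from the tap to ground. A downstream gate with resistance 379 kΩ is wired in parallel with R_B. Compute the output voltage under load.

V_out ≈ 20.0 V

The load sits in parallel with R_B: R_B‖R_L = (99.5 × 379) / (99.5 + 379) = 78.81 kΩ.
V_out = 23.0 × 78.81 / (12.0 + 78.81) = 23.0 × 78.81/90.81 = 20.0 V.
(Unloaded it would have been 20.5 V.)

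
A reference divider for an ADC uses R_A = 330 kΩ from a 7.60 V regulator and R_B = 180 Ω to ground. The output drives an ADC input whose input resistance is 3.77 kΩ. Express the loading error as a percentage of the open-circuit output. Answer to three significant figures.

4.55 %

The divider's output (Thévenin) resistance is R_A‖R_B = 179.9 Ω.
Fractional drop under load = R_th/(R_th + R_L) = 179.9 / (179.9 + 3770) = 0.04555.
So the output falls by 4.55 %.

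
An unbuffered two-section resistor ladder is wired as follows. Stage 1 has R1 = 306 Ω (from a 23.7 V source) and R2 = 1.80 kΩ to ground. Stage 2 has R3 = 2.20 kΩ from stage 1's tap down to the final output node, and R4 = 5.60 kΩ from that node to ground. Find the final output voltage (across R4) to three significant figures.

Stage 2 presents R3+R4 = 7800 Ω as a load on stage 1's tap.
Stage 1's lower leg becomes R2‖(R3+R4) = 1462 Ω, so V_mid = 23.7 × 1462/1768 = 19.60 V.
Stage 2 is itself unloaded: V_out = V_mid × R4/(R3+R4) = 19.60 × 5600/7800 = 14.1 V.

V_out ≈ 14.1 V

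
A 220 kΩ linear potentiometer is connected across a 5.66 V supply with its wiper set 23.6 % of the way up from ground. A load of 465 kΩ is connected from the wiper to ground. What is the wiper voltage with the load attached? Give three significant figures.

V ≈ 1.23 V

The wiper splits the pot into (1−α)R = 168.1 kΩ above and αR = 51.92 kΩ below.
Lower section ‖ load = 46.71 kΩ.
V_wiper = 5.66 × 46.71/(168.1 + 46.71) = 1.23 V.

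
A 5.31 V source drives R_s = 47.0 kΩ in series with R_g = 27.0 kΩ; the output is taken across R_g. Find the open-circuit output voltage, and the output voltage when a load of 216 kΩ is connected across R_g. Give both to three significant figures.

Unloaded: 1.94 V; loaded: 1.79 V

Open-circuit: V = 5.31 × 27.0/(47.0 + 27.0) = 1.94 V.
With the load, R_g becomes R_g‖R_L = 24.00 kΩ, so V = 5.31 × 24.00/71.00 = 1.79 V.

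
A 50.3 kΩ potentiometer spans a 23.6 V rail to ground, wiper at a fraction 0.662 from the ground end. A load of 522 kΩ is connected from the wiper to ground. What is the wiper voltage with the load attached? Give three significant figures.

V ≈ 15.3 V

The wiper splits the pot into (1−α)R = 17.00 kΩ above and αR = 33.30 kΩ below.
Lower section ‖ load = 31.30 kΩ.
V_wiper = 23.6 × 31.30/(17.00 + 31.30) = 15.3 V.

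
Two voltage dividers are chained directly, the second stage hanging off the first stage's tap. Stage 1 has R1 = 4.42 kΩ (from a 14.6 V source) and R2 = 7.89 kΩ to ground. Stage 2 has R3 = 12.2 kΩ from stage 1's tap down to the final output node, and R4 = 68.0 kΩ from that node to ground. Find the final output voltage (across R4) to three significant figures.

V_out ≈ 7.66 V

Stage 2 presents R3+R4 = 80.20 kΩ as a load on stage 1's tap.
Stage 1's lower leg becomes R2‖(R3+R4) = 7.183 kΩ, so V_mid = 14.6 × 7.183/11.60 = 9.038 V.
Stage 2 is itself unloaded: V_out = V_mid × R4/(R3+R4) = 9.038 × 68.0/80.20 = 7.66 V.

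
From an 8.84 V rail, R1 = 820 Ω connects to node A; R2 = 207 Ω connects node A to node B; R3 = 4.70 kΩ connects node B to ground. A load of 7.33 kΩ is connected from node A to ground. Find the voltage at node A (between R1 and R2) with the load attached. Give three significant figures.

Below node A the series string R2+R3 = 4907 Ω sits in parallel with the 7330 Ω load: 2939 Ω.
V_A = 8.84 × 2939/(820 + 2939) = 6.91 V.

V ≈ 6.91 V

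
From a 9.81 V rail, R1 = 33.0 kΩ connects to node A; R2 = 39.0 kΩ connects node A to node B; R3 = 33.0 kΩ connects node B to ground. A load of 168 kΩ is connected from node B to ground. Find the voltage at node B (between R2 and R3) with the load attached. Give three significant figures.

At node B, R3 is in parallel with the load: R3‖R_L = 27.58 kΩ.
Below node A the resistance is R2 + (R3‖R_L) = 66.58 kΩ, so V_A = 9.81 × 66.58/99.58 = 6.559 V.
Then V_B = V_A × (R3‖R_L)/(R2 + R3‖R_L) = 6.559 × 27.58/66.58 = 2.72 V.

V ≈ 2.72 V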